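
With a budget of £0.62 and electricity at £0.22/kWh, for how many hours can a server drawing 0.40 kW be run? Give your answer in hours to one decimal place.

Energy available = £0.62 ÷ £0.22/kWh = 2.8182 kWh
Hours = 2.8182 kWh ÷ 0.4 kW = 7.0 h

7.0 h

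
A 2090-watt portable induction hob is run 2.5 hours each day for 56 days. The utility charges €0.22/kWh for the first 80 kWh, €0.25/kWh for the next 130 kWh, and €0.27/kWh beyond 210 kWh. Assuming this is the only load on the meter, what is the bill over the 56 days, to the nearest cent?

€72.40

Runtime = 2.5 h/day × 56 days = 140 h
Energy = 2.09 kW × 140 h = 292.6 kWh
Tier 1 (0–80 kWh): 80 × €0.22 = €17.6
Tier 2 (80–210 kWh): 130 × €0.25 = €32.5
Above 210 kWh: 82.6 × €0.27 = €22.302
Bill = €72.40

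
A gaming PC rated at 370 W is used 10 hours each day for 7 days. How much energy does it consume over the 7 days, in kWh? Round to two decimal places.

25.90 kWh

Runtime = 10 h/day × 7 days = 70 h
Energy = 0.37 kW × 70 h = 25.9 kWh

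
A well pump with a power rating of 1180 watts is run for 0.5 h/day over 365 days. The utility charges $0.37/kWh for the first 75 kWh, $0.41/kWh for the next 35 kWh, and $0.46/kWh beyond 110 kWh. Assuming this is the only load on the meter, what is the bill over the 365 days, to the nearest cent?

Runtime = 0.5 h/day × 365 days = 182.5 h
Energy = 1.18 kW × 182.5 h = 215.35 kWh
Tier 1 (0–75 kWh): 75 × $0.37 = $27.75
Tier 2 (75–110 kWh): 35 × $0.41 = $14.35
Above 110 kWh: 105.35 × $0.46 = $48.461
Bill = $90.56

$90.56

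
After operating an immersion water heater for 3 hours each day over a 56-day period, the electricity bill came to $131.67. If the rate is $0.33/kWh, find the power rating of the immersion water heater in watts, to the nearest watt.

2375 W

Energy = $131.67 ÷ $0.33/kWh = 399 kWh
Runtime = 3 h/day × 56 days = 168 h
Power = 399 kWh ÷ 168 h = 2.375 kW = 2375 W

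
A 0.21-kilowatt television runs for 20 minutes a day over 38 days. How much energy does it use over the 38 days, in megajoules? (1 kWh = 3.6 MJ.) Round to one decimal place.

Runtime = 20 min × 38 = 760 min = 12.666666… h
Energy = 0.21 kW × 12.666666… h = 2.66 kWh
= 2.66 × 3.6 MJ = 9.6 MJ

9.6 MJ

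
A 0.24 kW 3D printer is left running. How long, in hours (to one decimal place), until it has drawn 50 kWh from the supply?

Hours = 50 kWh ÷ 0.24 kW = 208.3 h

208.3 h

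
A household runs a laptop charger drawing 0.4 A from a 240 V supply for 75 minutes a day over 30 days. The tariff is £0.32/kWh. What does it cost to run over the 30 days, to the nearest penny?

£1.15

Power = 0.4 A × 240 V = 96 W = 0.096 kW
Runtime = 75 min × 30 = 2250 min = 37.5 h
Energy = 0.096 kW × 37.5 h = 3.6 kWh
Cost = 3.6 kWh × £0.32/kWh = £1.15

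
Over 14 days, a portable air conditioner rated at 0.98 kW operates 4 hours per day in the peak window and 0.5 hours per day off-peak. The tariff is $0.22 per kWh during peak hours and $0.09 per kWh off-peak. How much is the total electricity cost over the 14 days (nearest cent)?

Peak energy = 0.98 kW × 4 h × 14 = 54.88 kWh
Off-peak energy = 0.98 kW × 0.5 h × 14 = 6.86 kWh
Cost = 54.88 × $0.22 + 6.86 × $0.09 = $12.0736 + $0.6174 = $12.69

$12.69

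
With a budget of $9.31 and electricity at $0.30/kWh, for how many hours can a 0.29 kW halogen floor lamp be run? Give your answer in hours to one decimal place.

Energy available = $9.31 ÷ $0.30/kWh = 31.0333 kWh
Hours = 31.0333 kWh ÷ 0.29 kW = 107.0 h

107.0 h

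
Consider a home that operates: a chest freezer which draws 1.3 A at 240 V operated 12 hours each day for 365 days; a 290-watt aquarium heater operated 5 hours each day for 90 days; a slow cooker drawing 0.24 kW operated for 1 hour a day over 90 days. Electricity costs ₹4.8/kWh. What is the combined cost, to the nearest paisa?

chest freezer: Power = 1.3 A × 240 V = 312 W = 0.312 kW
chest freezer: Runtime = 12 h/day × 365 days = 4380 h
chest freezer: 0.312 kW × 4380 h = 1366.56 kWh
aquarium heater: Runtime = 5 h/day × 90 days = 450 h
aquarium heater: 0.29 kW × 450 h = 130.5 kWh
slow cooker: Runtime = 1 h/day × 90 days = 90 h
slow cooker: 0.24 kW × 90 h = 21.6 kWh
Total energy = 1518.66 kWh
Cost = 1518.66 × ₹4.8 = ₹7289.57

₹7289.57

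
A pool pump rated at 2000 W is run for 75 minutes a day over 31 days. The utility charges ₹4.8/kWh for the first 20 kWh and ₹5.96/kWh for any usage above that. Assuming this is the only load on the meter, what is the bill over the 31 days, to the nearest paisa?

Runtime = 75 min × 31 = 2325 min = 38.75 h
Energy = 2 kW × 38.75 h = 77.5 kWh
Tier 1 (0–20 kWh): 20 × ₹4.8 = ₹96
Above 20 kWh: 57.5 × ₹5.96 = ₹342.7
Bill = ₹438.70

₹438.70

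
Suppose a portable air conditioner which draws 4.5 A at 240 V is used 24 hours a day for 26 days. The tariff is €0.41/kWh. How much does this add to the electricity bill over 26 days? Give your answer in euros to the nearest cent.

€276.31

Power = 4.5 A × 240 V = 1080 W = 1.08 kW
Runtime = 24 h × 26 = 624 h
Energy = 1.08 kW × 624 h = 673.92 kWh
Cost = 673.92 kWh × €0.41/kWh = €276.31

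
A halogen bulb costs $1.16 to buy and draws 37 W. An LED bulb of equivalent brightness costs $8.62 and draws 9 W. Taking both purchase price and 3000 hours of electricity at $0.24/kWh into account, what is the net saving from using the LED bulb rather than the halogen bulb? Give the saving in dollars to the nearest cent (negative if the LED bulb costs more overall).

halogen bulb: $1.16 + (37/1000) kW × 3000 h × $0.24 = $1.16 + $26.64 = $27.8
LED bulb: $8.62 + (9/1000) kW × 3000 h × $0.24 = $8.62 + $6.48 = $15.1
Saving = $27.8 − $15.1 = $12.7

$12.70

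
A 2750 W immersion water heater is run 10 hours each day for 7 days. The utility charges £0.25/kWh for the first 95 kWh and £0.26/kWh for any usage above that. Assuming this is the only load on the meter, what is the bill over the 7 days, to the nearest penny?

Runtime = 10 h/day × 7 days = 70 h
Energy = 2.75 kW × 70 h = 192.5 kWh
Tier 1 (0–95 kWh): 95 × £0.25 = £23.75
Above 95 kWh: 97.5 × £0.26 = £25.35
Bill = £49.10

£49.10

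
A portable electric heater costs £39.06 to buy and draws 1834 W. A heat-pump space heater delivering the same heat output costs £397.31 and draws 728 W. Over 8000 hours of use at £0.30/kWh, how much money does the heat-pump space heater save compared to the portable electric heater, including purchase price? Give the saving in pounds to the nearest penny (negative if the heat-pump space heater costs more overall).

portable electric heater: £39.06 + (1834/1000) kW × 8000 h × £0.30 = £39.06 + £4401.6 = £4440.66
heat-pump space heater: £397.31 + (728/1000) kW × 8000 h × £0.30 = £397.31 + £1747.2 = £2144.51
Saving = £4440.66 − £2144.51 = £2296.15

£2296.15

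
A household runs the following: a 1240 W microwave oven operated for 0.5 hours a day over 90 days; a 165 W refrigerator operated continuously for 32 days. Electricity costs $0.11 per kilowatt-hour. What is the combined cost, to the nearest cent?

microwave oven: Runtime = 0.5 h/day × 90 days = 45 h
microwave oven: 1.24 kW × 45 h = 55.8 kWh
refrigerator: Runtime = 24 h × 32 = 768 h
refrigerator: 0.165 kW × 768 h = 126.72 kWh
Total energy = 182.52 kWh
Cost = 182.52 × $0.11 = $20.08

$20.08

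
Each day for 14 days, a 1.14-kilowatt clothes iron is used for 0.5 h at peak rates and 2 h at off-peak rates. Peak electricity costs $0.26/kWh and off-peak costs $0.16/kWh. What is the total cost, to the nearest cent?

Peak energy = 1.14 kW × 0.5 h × 14 = 7.98 kWh
Off-peak energy = 1.14 kW × 2 h × 14 = 31.92 kWh
Cost = 7.98 × $0.26 + 31.92 × $0.16 = $2.0748 + $5.1072 = $7.18

$7.18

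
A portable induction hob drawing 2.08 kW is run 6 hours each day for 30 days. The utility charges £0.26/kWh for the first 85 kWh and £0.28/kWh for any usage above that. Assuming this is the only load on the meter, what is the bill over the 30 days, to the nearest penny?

Runtime = 6 h/day × 30 days = 180 h
Energy = 2.08 kW × 180 h = 374.4 kWh
Tier 1 (0–85 kWh): 85 × £0.26 = £22.1
Above 85 kWh: 289.4 × £0.28 = £81.032
Bill = £103.13

£103.13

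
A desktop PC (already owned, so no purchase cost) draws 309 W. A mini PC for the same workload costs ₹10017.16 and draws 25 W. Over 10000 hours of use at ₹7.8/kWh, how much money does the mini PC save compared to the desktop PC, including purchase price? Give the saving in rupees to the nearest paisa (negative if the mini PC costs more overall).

₹12134.84

desktop PC: ₹0.00 + (309/1000) kW × 10000 h × ₹7.8 = ₹0.00 + ₹24102 = ₹24102
mini PC: ₹10017.16 + (25/1000) kW × 10000 h × ₹7.8 = ₹10017.16 + ₹1950 = ₹11967.16
Saving = ₹24102 − ₹11967.16 = ₹12134.84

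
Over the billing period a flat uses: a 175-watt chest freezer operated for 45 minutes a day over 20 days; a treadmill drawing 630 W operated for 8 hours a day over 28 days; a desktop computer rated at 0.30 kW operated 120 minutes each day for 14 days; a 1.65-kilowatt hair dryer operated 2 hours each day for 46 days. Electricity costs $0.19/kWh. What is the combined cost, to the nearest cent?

chest freezer: Runtime = 45 min × 20 = 900 min = 15 h
chest freezer: 0.175 kW × 15 h = 2.625 kWh
treadmill: Runtime = 8 h/day × 28 days = 224 h
treadmill: 0.63 kW × 224 h = 141.12 kWh
desktop computer: Runtime = 120 min × 14 = 1680 min = 28 h
desktop computer: 0.3 kW × 28 h = 8.4 kWh
hair dryer: Runtime = 2 h/day × 46 days = 92 h
hair dryer: 1.65 kW × 92 h = 151.8 kWh
Total energy = 303.945 kWh
Cost = 303.945 × $0.19 = $57.75

$57.75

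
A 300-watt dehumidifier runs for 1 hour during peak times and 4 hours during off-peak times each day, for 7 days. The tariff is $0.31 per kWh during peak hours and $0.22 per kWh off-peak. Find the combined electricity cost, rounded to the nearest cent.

Peak energy = 0.3 kW × 1 h × 7 = 2.1 kWh
Off-peak energy = 0.3 kW × 4 h × 7 = 8.4 kWh
Cost = 2.1 × $0.31 + 8.4 × $0.22 = $0.651 + $1.848 = $2.50

$2.50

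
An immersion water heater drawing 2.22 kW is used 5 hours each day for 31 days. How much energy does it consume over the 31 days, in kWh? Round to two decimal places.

Runtime = 5 h/day × 31 days = 155 h
Energy = 2.22 kW × 155 h = 344.1 kWh

344.10 kWh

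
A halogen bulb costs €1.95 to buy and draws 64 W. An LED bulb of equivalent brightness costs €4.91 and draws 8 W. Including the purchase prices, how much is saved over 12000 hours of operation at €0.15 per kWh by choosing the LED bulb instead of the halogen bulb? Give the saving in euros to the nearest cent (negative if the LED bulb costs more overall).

halogen bulb: €1.95 + (64/1000) kW × 12000 h × €0.15 = €1.95 + €115.2 = €117.15
LED bulb: €4.91 + (8/1000) kW × 12000 h × €0.15 = €4.91 + €14.4 = €19.31
Saving = €117.15 − €19.31 = €97.84

€97.84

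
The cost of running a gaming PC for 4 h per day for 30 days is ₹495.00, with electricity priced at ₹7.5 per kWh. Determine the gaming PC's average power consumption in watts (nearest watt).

550 W

Energy = ₹495.00 ÷ ₹7.5/kWh = 66 kWh
Runtime = 4 h/day × 30 days = 120 h
Power = 66 kWh ÷ 120 h = 0.55 kW = 550 W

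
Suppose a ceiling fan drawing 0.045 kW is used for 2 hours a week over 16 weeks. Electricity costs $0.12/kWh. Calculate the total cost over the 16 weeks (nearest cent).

$0.17

Runtime = 2 h/week × 16 weeks = 32 h
Energy = 0.045 kW × 32 h = 1.44 kWh
Cost = 1.44 kWh × $0.12/kWh = $0.17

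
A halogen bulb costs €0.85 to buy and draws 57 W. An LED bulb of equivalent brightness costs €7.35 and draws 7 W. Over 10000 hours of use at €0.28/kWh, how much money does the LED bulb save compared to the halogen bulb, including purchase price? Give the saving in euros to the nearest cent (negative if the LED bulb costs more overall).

halogen bulb: €0.85 + (57/1000) kW × 10000 h × €0.28 = €0.85 + €159.6 = €160.45
LED bulb: €7.35 + (7/1000) kW × 10000 h × €0.28 = €7.35 + €19.6 = €26.95
Saving = €160.45 − €26.95 = €133.5

€133.50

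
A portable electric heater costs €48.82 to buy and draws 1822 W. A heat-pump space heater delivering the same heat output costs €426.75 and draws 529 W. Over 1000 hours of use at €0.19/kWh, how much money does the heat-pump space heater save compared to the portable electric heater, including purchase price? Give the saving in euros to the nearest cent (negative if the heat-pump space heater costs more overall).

-€132.26

portable electric heater: €48.82 + (1822/1000) kW × 1000 h × €0.19 = €48.82 + €346.18 = €395
heat-pump space heater: €426.75 + (529/1000) kW × 1000 h × €0.19 = €426.75 + €100.51 = €527.26
Saving = €395 − €527.26 = −€132.26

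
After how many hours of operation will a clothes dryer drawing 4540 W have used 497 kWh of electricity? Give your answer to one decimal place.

109.5 h

Hours = 497 kWh ÷ 4.54 kW = 109.5 h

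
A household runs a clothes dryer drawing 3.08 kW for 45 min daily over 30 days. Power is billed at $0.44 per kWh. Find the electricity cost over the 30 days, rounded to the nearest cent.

$30.49

Runtime = 45 min × 30 = 1350 min = 22.5 h
Energy = 3.08 kW × 22.5 h = 69.3 kWh
Cost = 69.3 kWh × $0.44/kWh = $30.49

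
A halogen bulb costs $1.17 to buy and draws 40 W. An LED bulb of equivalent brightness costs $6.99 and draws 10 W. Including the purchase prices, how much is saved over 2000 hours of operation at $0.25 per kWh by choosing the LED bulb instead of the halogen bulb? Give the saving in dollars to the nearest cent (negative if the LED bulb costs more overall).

halogen bulb: $1.17 + (40/1000) kW × 2000 h × $0.25 = $1.17 + $20 = $21.17
LED bulb: $6.99 + (10/1000) kW × 2000 h × $0.25 = $6.99 + $5 = $11.99
Saving = $21.17 − $11.99 = $9.18

$9.18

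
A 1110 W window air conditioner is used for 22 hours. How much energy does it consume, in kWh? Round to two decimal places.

24.42 kWh

Energy = 1.11 kW × 22 h = 24.42 kWh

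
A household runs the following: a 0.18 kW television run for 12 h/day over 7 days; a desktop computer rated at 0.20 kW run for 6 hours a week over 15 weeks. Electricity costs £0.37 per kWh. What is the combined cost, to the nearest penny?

£12.25

television: Runtime = 12 h/day × 7 days = 84 h
television: 0.18 kW × 84 h = 15.12 kWh
desktop computer: Runtime = 6 h/week × 15 weeks = 90 h
desktop computer: 0.2 kW × 90 h = 18 kWh
Total energy = 33.12 kWh
Cost = 33.12 × £0.37 = £12.25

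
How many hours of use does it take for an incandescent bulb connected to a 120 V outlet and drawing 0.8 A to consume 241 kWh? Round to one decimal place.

Power = 0.8 A × 120 V = 96 W = 0.096 kW
Hours = 241 kWh ÷ 0.096 kW = 2510.4 h

2510.4 h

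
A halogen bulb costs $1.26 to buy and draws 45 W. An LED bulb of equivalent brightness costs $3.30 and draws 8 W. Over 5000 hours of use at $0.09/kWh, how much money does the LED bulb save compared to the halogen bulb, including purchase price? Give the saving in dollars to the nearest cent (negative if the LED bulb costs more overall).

$14.61

halogen bulb: $1.26 + (45/1000) kW × 5000 h × $0.09 = $1.26 + $20.25 = $21.51
LED bulb: $3.30 + (8/1000) kW × 5000 h × $0.09 = $3.30 + $3.6 = $6.9
Saving = $21.51 − $6.9 = $14.61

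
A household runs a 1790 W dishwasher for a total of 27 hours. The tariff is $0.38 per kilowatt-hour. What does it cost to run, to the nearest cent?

$18.37

Energy = 1.79 kW × 27 h = 48.33 kWh
Cost = 48.33 kWh × $0.38/kWh = $18.37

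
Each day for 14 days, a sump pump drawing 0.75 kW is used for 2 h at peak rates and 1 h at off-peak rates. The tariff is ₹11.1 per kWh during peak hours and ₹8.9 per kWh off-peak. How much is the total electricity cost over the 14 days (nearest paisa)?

₹326.55

Peak energy = 0.75 kW × 2 h × 14 = 21 kWh
Off-peak energy = 0.75 kW × 1 h × 14 = 10.5 kWh
Cost = 21 × ₹11.1 + 10.5 × ₹8.9 = ₹233.1 + ₹93.45 = ₹326.55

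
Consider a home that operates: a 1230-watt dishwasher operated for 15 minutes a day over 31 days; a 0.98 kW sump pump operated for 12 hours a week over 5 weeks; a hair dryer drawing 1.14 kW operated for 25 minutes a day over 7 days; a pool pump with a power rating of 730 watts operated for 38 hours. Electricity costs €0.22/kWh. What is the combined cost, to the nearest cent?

dishwasher: Runtime = 15 min × 31 = 465 min = 7.75 h
dishwasher: 1.23 kW × 7.75 h = 9.5325 kWh
sump pump: Runtime = 12 h/week × 5 weeks = 60 h
sump pump: 0.98 kW × 60 h = 58.8 kWh
hair dryer: Runtime = 25 min × 7 = 175 min = 2.916666… h
hair dryer: 1.14 kW × 2.916666… h = 3.325 kWh
pool pump: 0.73 kW × 38 h = 27.74 kWh
Total energy = 99.3975 kWh
Cost = 99.3975 × €0.22 = €21.87

€21.87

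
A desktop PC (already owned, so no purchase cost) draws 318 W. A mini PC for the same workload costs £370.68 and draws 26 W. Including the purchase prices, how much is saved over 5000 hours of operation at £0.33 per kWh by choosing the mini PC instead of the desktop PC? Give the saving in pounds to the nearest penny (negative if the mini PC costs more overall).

desktop PC: £0.00 + (318/1000) kW × 5000 h × £0.33 = £0.00 + £524.7 = £524.7
mini PC: £370.68 + (26/1000) kW × 5000 h × £0.33 = £370.68 + £42.9 = £413.58
Saving = £524.7 − £413.58 = £111.12

£111.12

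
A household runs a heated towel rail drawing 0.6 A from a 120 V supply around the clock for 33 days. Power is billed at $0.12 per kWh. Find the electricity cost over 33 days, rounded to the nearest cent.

Power = 0.6 A × 120 V = 72 W = 0.072 kW
Runtime = 24 h × 33 = 792 h
Energy = 0.072 kW × 792 h = 57.024 kWh
Cost = 57.024 kWh × $0.12/kWh = $6.84

$6.84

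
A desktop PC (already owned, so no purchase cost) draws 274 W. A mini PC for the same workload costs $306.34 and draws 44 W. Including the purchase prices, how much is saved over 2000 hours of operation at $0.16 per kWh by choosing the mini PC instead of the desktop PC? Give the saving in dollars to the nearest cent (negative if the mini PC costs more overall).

desktop PC: $0.00 + (274/1000) kW × 2000 h × $0.16 = $0.00 + $87.68 = $87.68
mini PC: $306.34 + (44/1000) kW × 2000 h × $0.16 = $306.34 + $14.08 = $320.42
Saving = $87.68 − $320.42 = −$232.74

-$232.74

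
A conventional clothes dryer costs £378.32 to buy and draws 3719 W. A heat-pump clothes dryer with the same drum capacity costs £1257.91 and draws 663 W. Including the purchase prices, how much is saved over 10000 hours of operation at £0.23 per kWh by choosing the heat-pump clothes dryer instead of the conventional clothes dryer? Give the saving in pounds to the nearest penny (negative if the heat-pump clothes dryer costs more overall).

£6149.21

conventional clothes dryer: £378.32 + (3719/1000) kW × 10000 h × £0.23 = £378.32 + £8553.7 = £8932.02
heat-pump clothes dryer: £1257.91 + (663/1000) kW × 10000 h × £0.23 = £1257.91 + £1524.9 = £2782.81
Saving = £8932.02 − £2782.81 = £6149.21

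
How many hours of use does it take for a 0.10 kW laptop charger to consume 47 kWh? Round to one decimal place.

470.0 h

Hours = 47 kWh ÷ 0.1 kW = 470.0 h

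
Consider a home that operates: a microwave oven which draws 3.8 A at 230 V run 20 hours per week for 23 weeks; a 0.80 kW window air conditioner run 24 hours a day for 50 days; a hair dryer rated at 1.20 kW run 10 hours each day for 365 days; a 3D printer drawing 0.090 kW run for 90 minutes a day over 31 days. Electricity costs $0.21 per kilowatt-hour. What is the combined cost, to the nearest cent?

$1206.71

microwave oven: Power = 3.8 A × 230 V = 874 W = 0.874 kW
microwave oven: Runtime = 20 h/week × 23 weeks = 460 h
microwave oven: 0.874 kW × 460 h = 402.04 kWh
window air conditioner: Runtime = 24 h × 50 = 1200 h
window air conditioner: 0.8 kW × 1200 h = 960 kWh
hair dryer: Runtime = 10 h/day × 365 days = 3650 h
hair dryer: 1.2 kW × 3650 h = 4380 kWh
3D printer: Runtime = 90 min × 31 = 2790 min = 46.5 h
3D printer: 0.09 kW × 46.5 h = 4.185 kWh
Total energy = 5746.225 kWh
Cost = 5746.225 × $0.21 = $1206.71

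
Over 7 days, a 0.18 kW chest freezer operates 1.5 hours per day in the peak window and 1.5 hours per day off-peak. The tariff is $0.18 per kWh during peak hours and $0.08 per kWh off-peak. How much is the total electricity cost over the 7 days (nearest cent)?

$0.49

Peak energy = 0.18 kW × 1.5 h × 7 = 1.89 kWh
Off-peak energy = 0.18 kW × 1.5 h × 7 = 1.89 kWh
Cost = 1.89 × $0.18 + 1.89 × $0.08 = $0.3402 + $0.1512 = $0.49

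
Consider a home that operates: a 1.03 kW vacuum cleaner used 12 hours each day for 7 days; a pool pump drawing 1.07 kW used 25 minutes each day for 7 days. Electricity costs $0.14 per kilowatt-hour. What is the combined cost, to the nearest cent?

vacuum cleaner: Runtime = 12 h/day × 7 days = 84 h
vacuum cleaner: 1.03 kW × 84 h = 86.52 kWh
pool pump: Runtime = 25 min × 7 = 175 min = 2.916666… h
pool pump: 1.07 kW × 2.916666… h = 3.120833… kWh
Total energy = 89.640833… kWh
Cost = 89.640833… × $0.14 = $12.55

$12.55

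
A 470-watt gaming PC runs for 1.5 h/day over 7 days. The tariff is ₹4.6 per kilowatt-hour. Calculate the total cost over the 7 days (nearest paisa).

Runtime = 1.5 h/day × 7 days = 10.5 h
Energy = 0.47 kW × 10.5 h = 4.935 kWh
Cost = 4.935 kWh × ₹4.6/kWh = ₹22.70

₹22.70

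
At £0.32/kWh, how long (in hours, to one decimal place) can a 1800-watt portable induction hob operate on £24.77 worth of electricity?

Energy available = £24.77 ÷ £0.32/kWh = 77.4063 kWh
Hours = 77.4063 kWh ÷ 1.8 kW = 43.0 h

43.0 h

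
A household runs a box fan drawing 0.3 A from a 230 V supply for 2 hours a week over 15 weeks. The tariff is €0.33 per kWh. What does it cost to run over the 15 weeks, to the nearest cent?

€0.68

Power = 0.3 A × 230 V = 69 W = 0.069 kW
Runtime = 2 h/week × 15 weeks = 30 h
Energy = 0.069 kW × 30 h = 2.07 kWh
Cost = 2.07 kWh × €0.33/kWh = €0.68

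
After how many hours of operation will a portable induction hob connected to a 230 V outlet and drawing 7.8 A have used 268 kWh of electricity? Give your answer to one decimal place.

149.4 h

Power = 7.8 A × 230 V = 1794 W = 1.794 kW
Hours = 268 kWh ÷ 1.794 kW = 149.4 h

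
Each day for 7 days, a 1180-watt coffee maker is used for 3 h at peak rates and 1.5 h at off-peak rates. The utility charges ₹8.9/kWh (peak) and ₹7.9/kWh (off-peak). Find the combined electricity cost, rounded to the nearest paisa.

Peak energy = 1.18 kW × 3 h × 7 = 24.78 kWh
Off-peak energy = 1.18 kW × 1.5 h × 7 = 12.39 kWh
Cost = 24.78 × ₹8.9 + 12.39 × ₹7.9 = ₹220.542 + ₹97.881 = ₹318.42

₹318.42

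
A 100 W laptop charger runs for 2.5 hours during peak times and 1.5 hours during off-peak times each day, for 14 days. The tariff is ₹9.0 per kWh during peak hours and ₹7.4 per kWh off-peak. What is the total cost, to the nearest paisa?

Peak energy = 0.1 kW × 2.5 h × 14 = 3.5 kWh
Off-peak energy = 0.1 kW × 1.5 h × 14 = 2.1 kWh
Cost = 3.5 × ₹9.0 + 2.1 × ₹7.4 = ₹31.5 + ₹15.54 = ₹47.04

₹47.04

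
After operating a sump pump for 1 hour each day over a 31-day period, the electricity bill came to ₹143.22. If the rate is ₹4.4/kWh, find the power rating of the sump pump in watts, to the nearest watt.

1050 W

Energy = ₹143.22 ÷ ₹4.4/kWh = 32.55 kWh
Runtime = 1 h/day × 31 days = 31 h
Power = 32.55 kWh ÷ 31 h = 1.05 kW = 1050 W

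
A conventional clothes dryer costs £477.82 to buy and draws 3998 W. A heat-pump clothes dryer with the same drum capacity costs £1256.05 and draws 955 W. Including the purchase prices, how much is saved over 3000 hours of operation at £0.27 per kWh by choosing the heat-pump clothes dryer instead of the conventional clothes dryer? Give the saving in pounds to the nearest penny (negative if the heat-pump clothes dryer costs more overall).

conventional clothes dryer: £477.82 + (3998/1000) kW × 3000 h × £0.27 = £477.82 + £3238.38 = £3716.2
heat-pump clothes dryer: £1256.05 + (955/1000) kW × 3000 h × £0.27 = £1256.05 + £773.55 = £2029.6
Saving = £3716.2 − £2029.6 = £1686.6

£1686.60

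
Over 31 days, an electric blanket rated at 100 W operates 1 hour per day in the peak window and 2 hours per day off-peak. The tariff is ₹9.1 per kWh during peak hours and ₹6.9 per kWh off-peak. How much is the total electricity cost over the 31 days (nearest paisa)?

₹70.99

Peak energy = 0.1 kW × 1 h × 31 = 3.1 kWh
Off-peak energy = 0.1 kW × 2 h × 31 = 6.2 kWh
Cost = 3.1 × ₹9.1 + 6.2 × ₹6.9 = ₹28.21 + ₹42.78 = ₹70.99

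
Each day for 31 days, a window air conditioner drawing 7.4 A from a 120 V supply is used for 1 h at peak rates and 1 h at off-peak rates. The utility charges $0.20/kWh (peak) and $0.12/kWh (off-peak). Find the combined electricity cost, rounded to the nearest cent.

Power = 7.4 A × 120 V = 888 W = 0.888 kW
Peak energy = 0.888 kW × 1 h × 31 = 27.528 kWh
Off-peak energy = 0.888 kW × 1 h × 31 = 27.528 kWh
Cost = 27.528 × $0.20 + 27.528 × $0.12 = $5.5056 + $3.30336 = $8.81

$8.81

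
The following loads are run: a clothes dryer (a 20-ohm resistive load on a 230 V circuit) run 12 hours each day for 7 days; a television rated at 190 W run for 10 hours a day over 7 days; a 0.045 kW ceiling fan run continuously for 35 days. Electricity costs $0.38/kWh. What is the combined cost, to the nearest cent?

clothes dryer: Power = V²/R = 230²/20 = 2645 W = 2.645 kW
clothes dryer: Runtime = 12 h/day × 7 days = 84 h
clothes dryer: 2.645 kW × 84 h = 222.18 kWh
television: Runtime = 10 h/day × 7 days = 70 h
television: 0.19 kW × 70 h = 13.3 kWh
ceiling fan: Runtime = 24 h × 35 = 840 h
ceiling fan: 0.045 kW × 840 h = 37.8 kWh
Total energy = 273.28 kWh
Cost = 273.28 × $0.38 = $103.85

$103.85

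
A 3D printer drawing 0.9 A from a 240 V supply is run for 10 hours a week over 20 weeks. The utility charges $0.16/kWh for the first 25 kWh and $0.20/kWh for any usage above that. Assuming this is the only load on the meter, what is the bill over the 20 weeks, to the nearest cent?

$7.64

Power = 0.9 A × 240 V = 216 W = 0.216 kW
Runtime = 10 h/week × 20 weeks = 200 h
Energy = 0.216 kW × 200 h = 43.2 kWh
Tier 1 (0–25 kWh): 25 × $0.16 = $4
Above 25 kWh: 18.2 × $0.20 = $3.64
Bill = $7.64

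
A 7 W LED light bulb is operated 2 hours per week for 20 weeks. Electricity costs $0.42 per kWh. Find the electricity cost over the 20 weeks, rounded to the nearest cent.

Runtime = 2 h/week × 20 weeks = 40 h
Energy = 0.007 kW × 40 h = 0.28 kWh
Cost = 0.28 kWh × $0.42/kWh = $0.12

$0.12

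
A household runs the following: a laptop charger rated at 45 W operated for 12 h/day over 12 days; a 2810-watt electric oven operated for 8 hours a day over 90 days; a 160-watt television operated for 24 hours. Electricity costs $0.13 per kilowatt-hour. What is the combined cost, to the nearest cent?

$264.36

laptop charger: Runtime = 12 h/day × 12 days = 144 h
laptop charger: 0.045 kW × 144 h = 6.48 kWh
electric oven: Runtime = 8 h/day × 90 days = 720 h
electric oven: 2.81 kW × 720 h = 2023.2 kWh
television: 0.16 kW × 24 h = 3.84 kWh
Total energy = 2033.52 kWh
Cost = 2033.52 × $0.13 = $264.36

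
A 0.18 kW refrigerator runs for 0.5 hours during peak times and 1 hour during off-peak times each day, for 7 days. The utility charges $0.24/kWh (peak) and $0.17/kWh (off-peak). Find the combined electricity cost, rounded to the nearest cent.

$0.37

Peak energy = 0.18 kW × 0.5 h × 7 = 0.63 kWh
Off-peak energy = 0.18 kW × 1 h × 7 = 1.26 kWh
Cost = 0.63 × $0.24 + 1.26 × $0.17 = $0.1512 + $0.2142 = $0.37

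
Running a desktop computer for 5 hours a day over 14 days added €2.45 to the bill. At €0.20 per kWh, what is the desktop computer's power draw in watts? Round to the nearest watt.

Energy = €2.45 ÷ €0.20/kWh = 12.25 kWh
Runtime = 5 h/day × 14 days = 70 h
Power = 12.25 kWh ÷ 70 h = 0.175 kW = 175 W

175 W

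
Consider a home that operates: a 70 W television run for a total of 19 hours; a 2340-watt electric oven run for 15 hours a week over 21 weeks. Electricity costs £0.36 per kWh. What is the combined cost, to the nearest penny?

£265.83

television: 0.07 kW × 19 h = 1.33 kWh
electric oven: Runtime = 15 h/week × 21 weeks = 315 h
electric oven: 2.34 kW × 315 h = 737.1 kWh
Total energy = 738.43 kWh
Cost = 738.43 × £0.36 = £265.83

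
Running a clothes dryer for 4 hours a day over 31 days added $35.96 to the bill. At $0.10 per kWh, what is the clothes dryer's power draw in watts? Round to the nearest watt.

Energy = $35.96 ÷ $0.10/kWh = 359.6 kWh
Runtime = 4 h/day × 31 days = 124 h
Power = 359.6 kWh ÷ 124 h = 2.9 kW = 2900 W

2900 W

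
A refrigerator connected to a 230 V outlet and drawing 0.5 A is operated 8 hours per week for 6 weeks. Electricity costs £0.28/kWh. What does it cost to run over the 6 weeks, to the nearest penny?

Power = 0.5 A × 230 V = 115 W = 0.115 kW
Runtime = 8 h/week × 6 weeks = 48 h
Energy = 0.115 kW × 48 h = 5.52 kWh
Cost = 5.52 kWh × £0.28/kWh = £1.55

£1.55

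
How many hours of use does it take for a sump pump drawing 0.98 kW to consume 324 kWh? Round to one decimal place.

330.6 h

Hours = 324 kWh ÷ 0.98 kW = 330.6 h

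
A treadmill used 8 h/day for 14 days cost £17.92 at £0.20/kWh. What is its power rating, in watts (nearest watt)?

Energy = £17.92 ÷ £0.20/kWh = 89.6 kWh
Runtime = 8 h/day × 14 days = 112 h
Power = 89.6 kWh ÷ 112 h = 0.8 kW = 800 W

800 W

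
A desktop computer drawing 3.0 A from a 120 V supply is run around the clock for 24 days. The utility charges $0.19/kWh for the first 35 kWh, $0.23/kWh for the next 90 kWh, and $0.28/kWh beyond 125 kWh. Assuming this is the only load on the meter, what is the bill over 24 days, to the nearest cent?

Power = 3.0 A × 120 V = 360 W = 0.36 kW
Runtime = 24 h × 24 = 576 h
Energy = 0.36 kW × 576 h = 207.36 kWh
Tier 1 (0–35 kWh): 35 × $0.19 = $6.65
Tier 2 (35–125 kWh): 90 × $0.23 = $20.7
Above 125 kWh: 82.36 × $0.28 = $23.0608
Bill = $50.41

$50.41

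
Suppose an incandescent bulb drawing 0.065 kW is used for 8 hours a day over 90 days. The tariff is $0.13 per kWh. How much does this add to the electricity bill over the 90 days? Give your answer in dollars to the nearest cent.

$6.08

Runtime = 8 h/day × 90 days = 720 h
Energy = 0.065 kW × 720 h = 46.8 kWh
Cost = 46.8 kWh × $0.13/kWh = $6.08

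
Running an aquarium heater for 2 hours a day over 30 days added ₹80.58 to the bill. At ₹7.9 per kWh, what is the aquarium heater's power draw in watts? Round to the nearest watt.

Energy = ₹80.58 ÷ ₹7.9/kWh = 10.2 kWh
Runtime = 2 h/day × 30 days = 60 h
Power = 10.2 kWh ÷ 60 h = 0.17 kW = 170 W

170 W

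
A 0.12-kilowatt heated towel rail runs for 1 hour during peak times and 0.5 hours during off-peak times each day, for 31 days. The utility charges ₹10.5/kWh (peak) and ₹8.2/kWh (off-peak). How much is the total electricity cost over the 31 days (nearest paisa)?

Peak energy = 0.12 kW × 1 h × 31 = 3.72 kWh
Off-peak energy = 0.12 kW × 0.5 h × 31 = 1.86 kWh
Cost = 3.72 × ₹10.5 + 1.86 × ₹8.2 = ₹39.06 + ₹15.252 = ₹54.31

₹54.31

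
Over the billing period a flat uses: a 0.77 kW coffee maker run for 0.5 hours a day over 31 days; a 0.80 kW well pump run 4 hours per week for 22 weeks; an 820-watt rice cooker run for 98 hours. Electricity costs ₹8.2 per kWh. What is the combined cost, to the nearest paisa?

coffee maker: Runtime = 0.5 h/day × 31 days = 15.5 h
coffee maker: 0.77 kW × 15.5 h = 11.935 kWh
well pump: Runtime = 4 h/week × 22 weeks = 88 h
well pump: 0.8 kW × 88 h = 70.4 kWh
rice cooker: 0.82 kW × 98 h = 80.36 kWh
Total energy = 162.695 kWh
Cost = 162.695 × ₹8.2 = ₹1334.10

₹1334.10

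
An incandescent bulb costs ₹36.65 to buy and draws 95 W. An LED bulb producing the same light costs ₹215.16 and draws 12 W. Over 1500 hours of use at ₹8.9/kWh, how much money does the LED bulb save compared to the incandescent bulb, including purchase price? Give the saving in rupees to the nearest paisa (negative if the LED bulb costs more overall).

incandescent bulb: ₹36.65 + (95/1000) kW × 1500 h × ₹8.9 = ₹36.65 + ₹1268.25 = ₹1304.9
LED bulb: ₹215.16 + (12/1000) kW × 1500 h × ₹8.9 = ₹215.16 + ₹160.2 = ₹375.36
Saving = ₹1304.9 − ₹375.36 = ₹929.54

₹929.54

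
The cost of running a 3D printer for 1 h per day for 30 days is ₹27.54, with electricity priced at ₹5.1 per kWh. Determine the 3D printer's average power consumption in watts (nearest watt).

Energy = ₹27.54 ÷ ₹5.1/kWh = 5.4 kWh
Runtime = 1 h/day × 30 days = 30 h
Power = 5.4 kWh ÷ 30 h = 0.18 kW = 180 W

180 W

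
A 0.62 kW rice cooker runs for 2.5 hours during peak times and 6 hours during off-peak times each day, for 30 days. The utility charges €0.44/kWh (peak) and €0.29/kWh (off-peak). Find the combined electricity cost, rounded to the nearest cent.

€52.82

Peak energy = 0.62 kW × 2.5 h × 30 = 46.5 kWh
Off-peak energy = 0.62 kW × 6 h × 30 = 111.6 kWh
Cost = 46.5 × €0.44 + 111.6 × €0.29 = €20.46 + €32.364 = €52.82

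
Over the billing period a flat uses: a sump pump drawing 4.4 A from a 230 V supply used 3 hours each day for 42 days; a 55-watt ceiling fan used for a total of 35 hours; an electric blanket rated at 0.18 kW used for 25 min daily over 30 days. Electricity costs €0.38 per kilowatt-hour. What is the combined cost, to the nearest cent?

€50.04

sump pump: Power = 4.4 A × 230 V = 1012 W = 1.012 kW
sump pump: Runtime = 3 h/day × 42 days = 126 h
sump pump: 1.012 kW × 126 h = 127.512 kWh
ceiling fan: 0.055 kW × 35 h = 1.925 kWh
electric blanket: Runtime = 25 min × 30 = 750 min = 12.5 h
electric blanket: 0.18 kW × 12.5 h = 2.25 kWh
Total energy = 131.687 kWh
Cost = 131.687 × €0.38 = €50.04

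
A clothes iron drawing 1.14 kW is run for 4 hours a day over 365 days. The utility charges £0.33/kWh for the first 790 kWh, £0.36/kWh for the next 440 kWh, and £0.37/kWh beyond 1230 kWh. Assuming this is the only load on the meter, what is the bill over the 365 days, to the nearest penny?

£579.83

Runtime = 4 h/day × 365 days = 1460 h
Energy = 1.14 kW × 1460 h = 1664.4 kWh
Tier 1 (0–790 kWh): 790 × £0.33 = £260.7
Tier 2 (790–1230 kWh): 440 × £0.36 = £158.4
Above 1230 kWh: 434.4 × £0.37 = £160.728
Bill = £579.83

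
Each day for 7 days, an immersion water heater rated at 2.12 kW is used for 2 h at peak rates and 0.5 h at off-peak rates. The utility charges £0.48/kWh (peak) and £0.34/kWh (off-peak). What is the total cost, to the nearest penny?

Peak energy = 2.12 kW × 2 h × 7 = 29.68 kWh
Off-peak energy = 2.12 kW × 0.5 h × 7 = 7.42 kWh
Cost = 29.68 × £0.48 + 7.42 × £0.34 = £14.2464 + £2.5228 = £16.77

£16.77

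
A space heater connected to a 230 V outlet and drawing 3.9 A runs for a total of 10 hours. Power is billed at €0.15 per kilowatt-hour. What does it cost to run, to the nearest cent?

€1.35

Power = 3.9 A × 230 V = 897 W = 0.897 kW
Energy = 0.897 kW × 10 h = 8.97 kWh
Cost = 8.97 kWh × €0.15/kWh = €1.35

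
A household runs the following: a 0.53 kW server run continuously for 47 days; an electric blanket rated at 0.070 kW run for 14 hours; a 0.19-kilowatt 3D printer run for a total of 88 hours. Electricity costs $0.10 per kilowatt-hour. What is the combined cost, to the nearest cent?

$61.55

server: Runtime = 24 h × 47 = 1128 h
server: 0.53 kW × 1128 h = 597.84 kWh
electric blanket: 0.07 kW × 14 h = 0.98 kWh
3D printer: 0.19 kW × 88 h = 16.72 kWh
Total energy = 615.54 kWh
Cost = 615.54 × $0.10 = $61.55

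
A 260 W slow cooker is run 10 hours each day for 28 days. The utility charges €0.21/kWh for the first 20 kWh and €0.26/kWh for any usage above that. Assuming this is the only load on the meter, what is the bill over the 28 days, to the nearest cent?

€17.93

Runtime = 10 h/day × 28 days = 280 h
Energy = 0.26 kW × 280 h = 72.8 kWh
Tier 1 (0–20 kWh): 20 × €0.21 = €4.2
Above 20 kWh: 52.8 × €0.26 = €13.728
Bill = €17.93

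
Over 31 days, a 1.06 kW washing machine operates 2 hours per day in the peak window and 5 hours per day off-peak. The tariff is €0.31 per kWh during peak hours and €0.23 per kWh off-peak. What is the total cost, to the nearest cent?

€58.16

Peak energy = 1.06 kW × 2 h × 31 = 65.72 kWh
Off-peak energy = 1.06 kW × 5 h × 31 = 164.3 kWh
Cost = 65.72 × €0.31 + 164.3 × €0.23 = €20.3732 + €37.789 = €58.16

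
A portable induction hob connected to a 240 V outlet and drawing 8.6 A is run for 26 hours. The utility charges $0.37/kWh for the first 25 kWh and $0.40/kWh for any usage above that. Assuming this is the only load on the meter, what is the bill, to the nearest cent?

Power = 8.6 A × 240 V = 2064 W = 2.064 kW
Energy = 2.064 kW × 26 h = 53.664 kWh
Tier 1 (0–25 kWh): 25 × $0.37 = $9.25
Above 25 kWh: 28.664 × $0.40 = $11.4656
Bill = $20.72

$20.72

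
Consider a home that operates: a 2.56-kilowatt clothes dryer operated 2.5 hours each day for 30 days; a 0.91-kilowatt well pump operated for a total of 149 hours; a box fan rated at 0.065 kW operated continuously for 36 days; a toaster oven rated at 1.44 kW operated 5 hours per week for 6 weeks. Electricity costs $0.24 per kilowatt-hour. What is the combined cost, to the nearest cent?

$102.47

clothes dryer: Runtime = 2.5 h/day × 30 days = 75 h
clothes dryer: 2.56 kW × 75 h = 192 kWh
well pump: 0.91 kW × 149 h = 135.59 kWh
box fan: Runtime = 24 h × 36 = 864 h
box fan: 0.065 kW × 864 h = 56.16 kWh
toaster oven: Runtime = 5 h/week × 6 weeks = 30 h
toaster oven: 1.44 kW × 30 h = 43.2 kWh
Total energy = 426.95 kWh
Cost = 426.95 × $0.24 = $102.47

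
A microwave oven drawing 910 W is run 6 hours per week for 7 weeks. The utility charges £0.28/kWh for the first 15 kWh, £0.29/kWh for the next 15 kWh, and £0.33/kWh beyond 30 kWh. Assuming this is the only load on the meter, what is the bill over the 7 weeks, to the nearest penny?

£11.26

Runtime = 6 h/week × 7 weeks = 42 h
Energy = 0.91 kW × 42 h = 38.22 kWh
Tier 1 (0–15 kWh): 15 × £0.28 = £4.2
Tier 2 (15–30 kWh): 15 × £0.29 = £4.35
Above 30 kWh: 8.22 × £0.33 = £2.7126
Bill = £11.26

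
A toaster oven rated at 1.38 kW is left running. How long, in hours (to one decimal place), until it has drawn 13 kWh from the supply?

Hours = 13 kWh ÷ 1.38 kW = 9.4 h

9.4 h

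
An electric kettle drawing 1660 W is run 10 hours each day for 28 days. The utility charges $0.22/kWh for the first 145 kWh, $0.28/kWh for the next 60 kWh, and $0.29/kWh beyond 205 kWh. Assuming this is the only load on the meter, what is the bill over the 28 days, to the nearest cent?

$124.04

Runtime = 10 h/day × 28 days = 280 h
Energy = 1.66 kW × 280 h = 464.8 kWh
Tier 1 (0–145 kWh): 145 × $0.22 = $31.9
Tier 2 (145–205 kWh): 60 × $0.28 = $16.8
Above 205 kWh: 259.8 × $0.29 = $75.342
Bill = $124.04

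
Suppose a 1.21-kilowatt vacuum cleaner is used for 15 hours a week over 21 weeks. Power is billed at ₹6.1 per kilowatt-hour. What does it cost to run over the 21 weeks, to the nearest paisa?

₹2325.02

Runtime = 15 h/week × 21 weeks = 315 h
Energy = 1.21 kW × 315 h = 381.15 kWh
Cost = 381.15 kWh × ₹6.1/kWh = ₹2325.02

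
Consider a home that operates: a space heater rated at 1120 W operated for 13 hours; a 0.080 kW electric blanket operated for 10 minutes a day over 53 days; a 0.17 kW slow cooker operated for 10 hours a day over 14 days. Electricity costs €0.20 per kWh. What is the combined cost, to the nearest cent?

space heater: 1.12 kW × 13 h = 14.56 kWh
electric blanket: Runtime = 10 min × 53 = 530 min = 8.833333… h
electric blanket: 0.08 kW × 8.833333… h = 0.706666… kWh
slow cooker: Runtime = 10 h/day × 14 days = 140 h
slow cooker: 0.17 kW × 140 h = 23.8 kWh
Total energy = 39.066666… kWh
Cost = 39.066666… × €0.20 = €7.81

€7.81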